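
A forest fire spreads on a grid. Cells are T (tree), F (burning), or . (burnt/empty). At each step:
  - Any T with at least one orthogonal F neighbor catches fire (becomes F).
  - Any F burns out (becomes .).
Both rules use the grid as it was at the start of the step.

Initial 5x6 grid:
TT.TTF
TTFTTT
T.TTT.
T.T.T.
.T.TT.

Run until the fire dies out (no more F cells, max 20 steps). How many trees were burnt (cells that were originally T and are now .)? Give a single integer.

Step 1: +5 fires, +2 burnt (F count now 5)
Step 2: +6 fires, +5 burnt (F count now 6)
Step 3: +3 fires, +6 burnt (F count now 3)
Step 4: +2 fires, +3 burnt (F count now 2)
Step 5: +1 fires, +2 burnt (F count now 1)
Step 6: +1 fires, +1 burnt (F count now 1)
Step 7: +0 fires, +1 burnt (F count now 0)
Fire out after step 7
Initially T: 19, now '.': 29
Total burnt (originally-T cells now '.'): 18

Answer: 18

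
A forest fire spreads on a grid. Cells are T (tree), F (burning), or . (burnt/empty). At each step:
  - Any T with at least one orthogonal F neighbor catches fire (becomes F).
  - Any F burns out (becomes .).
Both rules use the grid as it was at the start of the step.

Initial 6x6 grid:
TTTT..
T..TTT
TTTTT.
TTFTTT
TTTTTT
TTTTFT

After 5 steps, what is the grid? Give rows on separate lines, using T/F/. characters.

Step 1: 7 trees catch fire, 2 burn out
  TTTT..
  T..TTT
  TTFTT.
  TF.FTT
  TTFTFT
  TTTF.F
Step 2: 8 trees catch fire, 7 burn out
  TTTT..
  T..TTT
  TF.FT.
  F...FT
  TF.F.F
  TTF...
Step 3: 6 trees catch fire, 8 burn out
  TTTT..
  T..FTT
  F...F.
  .....F
  F.....
  TF....
Step 4: 4 trees catch fire, 6 burn out
  TTTF..
  F...FT
  ......
  ......
  ......
  F.....
Step 5: 3 trees catch fire, 4 burn out
  FTF...
  .....F
  ......
  ......
  ......
  ......

FTF...
.....F
......
......
......
......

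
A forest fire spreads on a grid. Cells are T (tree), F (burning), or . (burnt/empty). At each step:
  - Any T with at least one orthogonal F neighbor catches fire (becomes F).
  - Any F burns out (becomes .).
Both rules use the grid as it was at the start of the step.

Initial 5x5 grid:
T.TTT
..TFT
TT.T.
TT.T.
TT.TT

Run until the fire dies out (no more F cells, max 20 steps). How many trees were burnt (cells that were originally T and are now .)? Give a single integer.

Step 1: +4 fires, +1 burnt (F count now 4)
Step 2: +3 fires, +4 burnt (F count now 3)
Step 3: +1 fires, +3 burnt (F count now 1)
Step 4: +1 fires, +1 burnt (F count now 1)
Step 5: +0 fires, +1 burnt (F count now 0)
Fire out after step 5
Initially T: 16, now '.': 18
Total burnt (originally-T cells now '.'): 9

Answer: 9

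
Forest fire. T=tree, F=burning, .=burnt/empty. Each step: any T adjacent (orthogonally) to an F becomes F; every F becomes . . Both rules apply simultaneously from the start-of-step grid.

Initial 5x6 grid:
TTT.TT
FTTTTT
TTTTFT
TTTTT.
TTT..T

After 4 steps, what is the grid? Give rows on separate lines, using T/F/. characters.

Step 1: 7 trees catch fire, 2 burn out
  FTT.TT
  .FTTFT
  FTTF.F
  TTTTF.
  TTT..T
Step 2: 9 trees catch fire, 7 burn out
  .FT.FT
  ..FF.F
  .FF...
  FTTF..
  TTT..T
Step 3: 5 trees catch fire, 9 burn out
  ..F..F
  ......
  ......
  .FF...
  FTT..T
Step 4: 2 trees catch fire, 5 burn out
  ......
  ......
  ......
  ......
  .FF..T

......
......
......
......
.FF..T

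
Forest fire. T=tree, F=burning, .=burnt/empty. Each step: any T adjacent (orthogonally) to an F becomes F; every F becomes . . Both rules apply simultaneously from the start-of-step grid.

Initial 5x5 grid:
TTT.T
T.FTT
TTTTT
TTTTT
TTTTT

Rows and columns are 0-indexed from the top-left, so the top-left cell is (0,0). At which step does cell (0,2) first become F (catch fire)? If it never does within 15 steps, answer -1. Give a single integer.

Step 1: cell (0,2)='F' (+3 fires, +1 burnt)
  -> target ignites at step 1
Step 2: cell (0,2)='.' (+5 fires, +3 burnt)
Step 3: cell (0,2)='.' (+7 fires, +5 burnt)
Step 4: cell (0,2)='.' (+5 fires, +7 burnt)
Step 5: cell (0,2)='.' (+2 fires, +5 burnt)
Step 6: cell (0,2)='.' (+0 fires, +2 burnt)
  fire out at step 6

1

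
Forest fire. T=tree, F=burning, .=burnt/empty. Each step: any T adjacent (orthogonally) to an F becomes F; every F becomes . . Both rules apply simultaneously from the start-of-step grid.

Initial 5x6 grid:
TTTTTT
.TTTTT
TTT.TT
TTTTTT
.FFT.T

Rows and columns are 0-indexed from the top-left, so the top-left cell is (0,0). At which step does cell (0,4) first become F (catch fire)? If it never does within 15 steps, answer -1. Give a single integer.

Step 1: cell (0,4)='T' (+3 fires, +2 burnt)
Step 2: cell (0,4)='T' (+4 fires, +3 burnt)
Step 3: cell (0,4)='T' (+4 fires, +4 burnt)
Step 4: cell (0,4)='T' (+5 fires, +4 burnt)
Step 5: cell (0,4)='T' (+5 fires, +5 burnt)
Step 6: cell (0,4)='F' (+2 fires, +5 burnt)
  -> target ignites at step 6
Step 7: cell (0,4)='.' (+1 fires, +2 burnt)
Step 8: cell (0,4)='.' (+0 fires, +1 burnt)
  fire out at step 8

6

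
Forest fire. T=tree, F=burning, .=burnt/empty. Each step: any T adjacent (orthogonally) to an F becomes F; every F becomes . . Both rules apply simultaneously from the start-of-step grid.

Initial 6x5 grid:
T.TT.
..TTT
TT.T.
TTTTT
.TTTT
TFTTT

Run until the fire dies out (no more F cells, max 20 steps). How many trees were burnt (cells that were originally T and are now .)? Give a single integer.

Answer: 21

Derivation:
Step 1: +3 fires, +1 burnt (F count now 3)
Step 2: +3 fires, +3 burnt (F count now 3)
Step 3: +5 fires, +3 burnt (F count now 5)
Step 4: +3 fires, +5 burnt (F count now 3)
Step 5: +2 fires, +3 burnt (F count now 2)
Step 6: +1 fires, +2 burnt (F count now 1)
Step 7: +3 fires, +1 burnt (F count now 3)
Step 8: +1 fires, +3 burnt (F count now 1)
Step 9: +0 fires, +1 burnt (F count now 0)
Fire out after step 9
Initially T: 22, now '.': 29
Total burnt (originally-T cells now '.'): 21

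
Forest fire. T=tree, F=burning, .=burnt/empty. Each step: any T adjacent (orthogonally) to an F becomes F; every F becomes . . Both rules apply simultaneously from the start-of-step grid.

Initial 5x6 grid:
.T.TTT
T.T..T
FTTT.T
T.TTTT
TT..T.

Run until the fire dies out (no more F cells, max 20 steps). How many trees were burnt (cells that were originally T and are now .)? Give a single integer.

Answer: 18

Derivation:
Step 1: +3 fires, +1 burnt (F count now 3)
Step 2: +2 fires, +3 burnt (F count now 2)
Step 3: +4 fires, +2 burnt (F count now 4)
Step 4: +1 fires, +4 burnt (F count now 1)
Step 5: +1 fires, +1 burnt (F count now 1)
Step 6: +2 fires, +1 burnt (F count now 2)
Step 7: +1 fires, +2 burnt (F count now 1)
Step 8: +1 fires, +1 burnt (F count now 1)
Step 9: +1 fires, +1 burnt (F count now 1)
Step 10: +1 fires, +1 burnt (F count now 1)
Step 11: +1 fires, +1 burnt (F count now 1)
Step 12: +0 fires, +1 burnt (F count now 0)
Fire out after step 12
Initially T: 19, now '.': 29
Total burnt (originally-T cells now '.'): 18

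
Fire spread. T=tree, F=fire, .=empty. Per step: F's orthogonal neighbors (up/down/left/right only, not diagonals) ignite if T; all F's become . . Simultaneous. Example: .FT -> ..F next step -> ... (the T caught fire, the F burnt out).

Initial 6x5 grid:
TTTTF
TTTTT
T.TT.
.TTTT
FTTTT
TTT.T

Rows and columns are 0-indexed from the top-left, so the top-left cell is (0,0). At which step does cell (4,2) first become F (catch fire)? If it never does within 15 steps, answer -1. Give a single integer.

Step 1: cell (4,2)='T' (+4 fires, +2 burnt)
Step 2: cell (4,2)='F' (+5 fires, +4 burnt)
  -> target ignites at step 2
Step 3: cell (4,2)='.' (+6 fires, +5 burnt)
Step 4: cell (4,2)='.' (+5 fires, +6 burnt)
Step 5: cell (4,2)='.' (+3 fires, +5 burnt)
Step 6: cell (4,2)='.' (+1 fires, +3 burnt)
Step 7: cell (4,2)='.' (+0 fires, +1 burnt)
  fire out at step 7

2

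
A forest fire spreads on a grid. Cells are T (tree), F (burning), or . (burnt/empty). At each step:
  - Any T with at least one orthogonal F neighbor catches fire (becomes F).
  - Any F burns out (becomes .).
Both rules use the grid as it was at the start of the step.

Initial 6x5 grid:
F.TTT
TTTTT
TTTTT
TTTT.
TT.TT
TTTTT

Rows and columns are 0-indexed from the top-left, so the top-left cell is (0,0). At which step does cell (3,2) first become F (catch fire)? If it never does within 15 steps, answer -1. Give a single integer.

Step 1: cell (3,2)='T' (+1 fires, +1 burnt)
Step 2: cell (3,2)='T' (+2 fires, +1 burnt)
Step 3: cell (3,2)='T' (+3 fires, +2 burnt)
Step 4: cell (3,2)='T' (+5 fires, +3 burnt)
Step 5: cell (3,2)='F' (+6 fires, +5 burnt)
  -> target ignites at step 5
Step 6: cell (3,2)='.' (+4 fires, +6 burnt)
Step 7: cell (3,2)='.' (+2 fires, +4 burnt)
Step 8: cell (3,2)='.' (+2 fires, +2 burnt)
Step 9: cell (3,2)='.' (+1 fires, +2 burnt)
Step 10: cell (3,2)='.' (+0 fires, +1 burnt)
  fire out at step 10

5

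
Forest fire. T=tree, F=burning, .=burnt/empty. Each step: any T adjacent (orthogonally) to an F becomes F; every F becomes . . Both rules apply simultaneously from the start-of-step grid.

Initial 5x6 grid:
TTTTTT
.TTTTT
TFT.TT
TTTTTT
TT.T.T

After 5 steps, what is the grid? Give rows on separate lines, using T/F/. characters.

Step 1: 4 trees catch fire, 1 burn out
  TTTTTT
  .FTTTT
  F.F.TT
  TFTTTT
  TT.T.T
Step 2: 5 trees catch fire, 4 burn out
  TFTTTT
  ..FTTT
  ....TT
  F.FTTT
  TF.T.T
Step 3: 5 trees catch fire, 5 burn out
  F.FTTT
  ...FTT
  ....TT
  ...FTT
  F..T.T
Step 4: 4 trees catch fire, 5 burn out
  ...FTT
  ....FT
  ....TT
  ....FT
  ...F.T
Step 5: 4 trees catch fire, 4 burn out
  ....FT
  .....F
  ....FT
  .....F
  .....T

....FT
.....F
....FT
.....F
.....T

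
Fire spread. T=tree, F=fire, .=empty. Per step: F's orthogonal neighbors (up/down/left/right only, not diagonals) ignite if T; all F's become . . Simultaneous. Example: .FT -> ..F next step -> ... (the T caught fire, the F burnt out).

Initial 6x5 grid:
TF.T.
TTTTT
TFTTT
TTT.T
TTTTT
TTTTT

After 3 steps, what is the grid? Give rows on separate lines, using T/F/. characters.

Step 1: 5 trees catch fire, 2 burn out
  F..T.
  TFTTT
  F.FTT
  TFT.T
  TTTTT
  TTTTT
Step 2: 6 trees catch fire, 5 burn out
  ...T.
  F.FTT
  ...FT
  F.F.T
  TFTTT
  TTTTT
Step 3: 5 trees catch fire, 6 burn out
  ...T.
  ...FT
  ....F
  ....T
  F.FTT
  TFTTT

...T.
...FT
....F
....T
F.FTT
TFTTT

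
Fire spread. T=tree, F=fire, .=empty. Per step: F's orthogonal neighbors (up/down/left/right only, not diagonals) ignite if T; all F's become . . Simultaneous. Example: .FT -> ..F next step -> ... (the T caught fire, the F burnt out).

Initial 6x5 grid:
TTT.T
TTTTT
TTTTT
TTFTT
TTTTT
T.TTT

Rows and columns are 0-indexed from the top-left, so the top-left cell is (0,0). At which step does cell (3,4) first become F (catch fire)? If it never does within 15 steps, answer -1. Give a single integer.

Step 1: cell (3,4)='T' (+4 fires, +1 burnt)
Step 2: cell (3,4)='F' (+8 fires, +4 burnt)
  -> target ignites at step 2
Step 3: cell (3,4)='.' (+8 fires, +8 burnt)
Step 4: cell (3,4)='.' (+5 fires, +8 burnt)
Step 5: cell (3,4)='.' (+2 fires, +5 burnt)
Step 6: cell (3,4)='.' (+0 fires, +2 burnt)
  fire out at step 6

2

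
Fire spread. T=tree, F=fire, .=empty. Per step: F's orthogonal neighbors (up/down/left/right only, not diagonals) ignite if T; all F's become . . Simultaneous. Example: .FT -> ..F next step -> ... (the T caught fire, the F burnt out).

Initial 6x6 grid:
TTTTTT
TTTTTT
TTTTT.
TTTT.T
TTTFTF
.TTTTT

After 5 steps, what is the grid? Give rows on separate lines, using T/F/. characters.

Step 1: 6 trees catch fire, 2 burn out
  TTTTTT
  TTTTTT
  TTTTT.
  TTTF.F
  TTF.F.
  .TTFTF
Step 2: 5 trees catch fire, 6 burn out
  TTTTTT
  TTTTTT
  TTTFT.
  TTF...
  TF....
  .TF.F.
Step 3: 6 trees catch fire, 5 burn out
  TTTTTT
  TTTFTT
  TTF.F.
  TF....
  F.....
  .F....
Step 4: 5 trees catch fire, 6 burn out
  TTTFTT
  TTF.FT
  TF....
  F.....
  ......
  ......
Step 5: 5 trees catch fire, 5 burn out
  TTF.FT
  TF...F
  F.....
  ......
  ......
  ......

TTF.FT
TF...F
F.....
......
......
......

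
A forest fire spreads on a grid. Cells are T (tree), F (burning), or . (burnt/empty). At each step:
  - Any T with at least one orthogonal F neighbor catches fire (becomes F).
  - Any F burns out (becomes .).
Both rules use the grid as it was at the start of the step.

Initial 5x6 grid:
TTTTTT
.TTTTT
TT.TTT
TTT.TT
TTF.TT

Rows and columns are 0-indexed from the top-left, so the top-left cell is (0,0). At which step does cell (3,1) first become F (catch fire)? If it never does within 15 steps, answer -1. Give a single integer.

Step 1: cell (3,1)='T' (+2 fires, +1 burnt)
Step 2: cell (3,1)='F' (+2 fires, +2 burnt)
  -> target ignites at step 2
Step 3: cell (3,1)='.' (+2 fires, +2 burnt)
Step 4: cell (3,1)='.' (+2 fires, +2 burnt)
Step 5: cell (3,1)='.' (+2 fires, +2 burnt)
Step 6: cell (3,1)='.' (+3 fires, +2 burnt)
Step 7: cell (3,1)='.' (+3 fires, +3 burnt)
Step 8: cell (3,1)='.' (+3 fires, +3 burnt)
Step 9: cell (3,1)='.' (+3 fires, +3 burnt)
Step 10: cell (3,1)='.' (+2 fires, +3 burnt)
Step 11: cell (3,1)='.' (+1 fires, +2 burnt)
Step 12: cell (3,1)='.' (+0 fires, +1 burnt)
  fire out at step 12

2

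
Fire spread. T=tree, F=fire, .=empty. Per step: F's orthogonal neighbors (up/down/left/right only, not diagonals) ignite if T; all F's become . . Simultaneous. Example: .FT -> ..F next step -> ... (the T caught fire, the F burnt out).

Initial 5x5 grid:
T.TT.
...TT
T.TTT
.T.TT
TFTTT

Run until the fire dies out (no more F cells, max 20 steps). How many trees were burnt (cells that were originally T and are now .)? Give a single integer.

Answer: 14

Derivation:
Step 1: +3 fires, +1 burnt (F count now 3)
Step 2: +1 fires, +3 burnt (F count now 1)
Step 3: +2 fires, +1 burnt (F count now 2)
Step 4: +2 fires, +2 burnt (F count now 2)
Step 5: +3 fires, +2 burnt (F count now 3)
Step 6: +2 fires, +3 burnt (F count now 2)
Step 7: +1 fires, +2 burnt (F count now 1)
Step 8: +0 fires, +1 burnt (F count now 0)
Fire out after step 8
Initially T: 16, now '.': 23
Total burnt (originally-T cells now '.'): 14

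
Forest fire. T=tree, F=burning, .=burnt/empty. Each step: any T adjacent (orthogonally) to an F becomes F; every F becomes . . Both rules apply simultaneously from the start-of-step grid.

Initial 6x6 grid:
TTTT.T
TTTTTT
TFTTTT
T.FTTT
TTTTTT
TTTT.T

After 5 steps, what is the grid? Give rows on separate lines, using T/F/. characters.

Step 1: 5 trees catch fire, 2 burn out
  TTTT.T
  TFTTTT
  F.FTTT
  T..FTT
  TTFTTT
  TTTT.T
Step 2: 9 trees catch fire, 5 burn out
  TFTT.T
  F.FTTT
  ...FTT
  F...FT
  TF.FTT
  TTFT.T
Step 3: 9 trees catch fire, 9 burn out
  F.FT.T
  ...FTT
  ....FT
  .....F
  F...FT
  TF.F.T
Step 4: 5 trees catch fire, 9 burn out
  ...F.T
  ....FT
  .....F
  ......
  .....F
  F....T
Step 5: 2 trees catch fire, 5 burn out
  .....T
  .....F
  ......
  ......
  ......
  .....F

.....T
.....F
......
......
......
.....F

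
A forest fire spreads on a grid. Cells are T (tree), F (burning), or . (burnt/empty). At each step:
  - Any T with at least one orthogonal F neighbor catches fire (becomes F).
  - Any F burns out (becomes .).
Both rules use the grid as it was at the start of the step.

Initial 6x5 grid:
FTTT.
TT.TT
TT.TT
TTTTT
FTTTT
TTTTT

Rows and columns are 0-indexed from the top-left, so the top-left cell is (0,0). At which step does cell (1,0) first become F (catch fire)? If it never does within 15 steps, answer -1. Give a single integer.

Step 1: cell (1,0)='F' (+5 fires, +2 burnt)
  -> target ignites at step 1
Step 2: cell (1,0)='.' (+6 fires, +5 burnt)
Step 3: cell (1,0)='.' (+5 fires, +6 burnt)
Step 4: cell (1,0)='.' (+4 fires, +5 burnt)
Step 5: cell (1,0)='.' (+4 fires, +4 burnt)
Step 6: cell (1,0)='.' (+1 fires, +4 burnt)
Step 7: cell (1,0)='.' (+0 fires, +1 burnt)
  fire out at step 7

1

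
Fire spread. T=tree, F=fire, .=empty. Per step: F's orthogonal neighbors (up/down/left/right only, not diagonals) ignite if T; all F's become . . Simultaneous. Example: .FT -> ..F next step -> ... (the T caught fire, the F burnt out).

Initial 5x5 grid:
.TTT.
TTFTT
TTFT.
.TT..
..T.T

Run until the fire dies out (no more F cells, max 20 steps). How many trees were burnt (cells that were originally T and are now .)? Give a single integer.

Step 1: +6 fires, +2 burnt (F count now 6)
Step 2: +7 fires, +6 burnt (F count now 7)
Step 3: +0 fires, +7 burnt (F count now 0)
Fire out after step 3
Initially T: 14, now '.': 24
Total burnt (originally-T cells now '.'): 13

Answer: 13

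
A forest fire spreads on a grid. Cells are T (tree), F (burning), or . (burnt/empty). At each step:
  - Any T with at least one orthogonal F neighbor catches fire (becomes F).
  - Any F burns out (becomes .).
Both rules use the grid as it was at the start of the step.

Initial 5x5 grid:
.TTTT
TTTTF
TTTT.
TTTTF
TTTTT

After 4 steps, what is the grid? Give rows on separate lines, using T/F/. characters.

Step 1: 4 trees catch fire, 2 burn out
  .TTTF
  TTTF.
  TTTT.
  TTTF.
  TTTTF
Step 2: 5 trees catch fire, 4 burn out
  .TTF.
  TTF..
  TTTF.
  TTF..
  TTTF.
Step 3: 5 trees catch fire, 5 burn out
  .TF..
  TF...
  TTF..
  TF...
  TTF..
Step 4: 5 trees catch fire, 5 burn out
  .F...
  F....
  TF...
  F....
  TF...

.F...
F....
TF...
F....
TF...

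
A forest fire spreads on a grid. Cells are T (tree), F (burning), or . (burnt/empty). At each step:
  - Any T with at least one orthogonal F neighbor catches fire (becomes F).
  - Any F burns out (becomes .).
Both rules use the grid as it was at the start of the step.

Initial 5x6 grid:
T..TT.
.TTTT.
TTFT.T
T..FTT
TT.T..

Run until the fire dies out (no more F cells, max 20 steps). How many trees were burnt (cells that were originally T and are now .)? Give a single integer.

Step 1: +5 fires, +2 burnt (F count now 5)
Step 2: +4 fires, +5 burnt (F count now 4)
Step 3: +4 fires, +4 burnt (F count now 4)
Step 4: +2 fires, +4 burnt (F count now 2)
Step 5: +1 fires, +2 burnt (F count now 1)
Step 6: +0 fires, +1 burnt (F count now 0)
Fire out after step 6
Initially T: 17, now '.': 29
Total burnt (originally-T cells now '.'): 16

Answer: 16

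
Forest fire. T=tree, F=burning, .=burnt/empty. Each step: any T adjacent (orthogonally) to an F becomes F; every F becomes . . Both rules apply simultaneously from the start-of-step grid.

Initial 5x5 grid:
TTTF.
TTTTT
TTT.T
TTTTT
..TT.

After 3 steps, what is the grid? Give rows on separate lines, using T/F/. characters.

Step 1: 2 trees catch fire, 1 burn out
  TTF..
  TTTFT
  TTT.T
  TTTTT
  ..TT.
Step 2: 3 trees catch fire, 2 burn out
  TF...
  TTF.F
  TTT.T
  TTTTT
  ..TT.
Step 3: 4 trees catch fire, 3 burn out
  F....
  TF...
  TTF.F
  TTTTT
  ..TT.

F....
TF...
TTF.F
TTTTT
..TT.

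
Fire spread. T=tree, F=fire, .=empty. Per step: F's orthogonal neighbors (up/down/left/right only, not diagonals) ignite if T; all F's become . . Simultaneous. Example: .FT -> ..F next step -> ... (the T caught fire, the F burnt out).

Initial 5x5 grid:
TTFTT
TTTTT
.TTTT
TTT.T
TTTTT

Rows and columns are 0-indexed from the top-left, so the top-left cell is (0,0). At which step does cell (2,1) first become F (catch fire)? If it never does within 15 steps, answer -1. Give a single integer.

Step 1: cell (2,1)='T' (+3 fires, +1 burnt)
Step 2: cell (2,1)='T' (+5 fires, +3 burnt)
Step 3: cell (2,1)='F' (+5 fires, +5 burnt)
  -> target ignites at step 3
Step 4: cell (2,1)='.' (+3 fires, +5 burnt)
Step 5: cell (2,1)='.' (+4 fires, +3 burnt)
Step 6: cell (2,1)='.' (+2 fires, +4 burnt)
Step 7: cell (2,1)='.' (+0 fires, +2 burnt)
  fire out at step 7

3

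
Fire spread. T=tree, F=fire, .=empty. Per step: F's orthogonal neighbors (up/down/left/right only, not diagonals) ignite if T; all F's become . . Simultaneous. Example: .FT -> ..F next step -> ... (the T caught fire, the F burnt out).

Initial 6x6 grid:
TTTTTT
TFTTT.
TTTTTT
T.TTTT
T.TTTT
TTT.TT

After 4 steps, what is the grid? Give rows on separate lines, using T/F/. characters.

Step 1: 4 trees catch fire, 1 burn out
  TFTTTT
  F.FTT.
  TFTTTT
  T.TTTT
  T.TTTT
  TTT.TT
Step 2: 5 trees catch fire, 4 burn out
  F.FTTT
  ...FT.
  F.FTTT
  T.TTTT
  T.TTTT
  TTT.TT
Step 3: 5 trees catch fire, 5 burn out
  ...FTT
  ....F.
  ...FTT
  F.FTTT
  T.TTTT
  TTT.TT
Step 4: 5 trees catch fire, 5 burn out
  ....FT
  ......
  ....FT
  ...FTT
  F.FTTT
  TTT.TT

....FT
......
....FT
...FTT
F.FTTT
TTT.TT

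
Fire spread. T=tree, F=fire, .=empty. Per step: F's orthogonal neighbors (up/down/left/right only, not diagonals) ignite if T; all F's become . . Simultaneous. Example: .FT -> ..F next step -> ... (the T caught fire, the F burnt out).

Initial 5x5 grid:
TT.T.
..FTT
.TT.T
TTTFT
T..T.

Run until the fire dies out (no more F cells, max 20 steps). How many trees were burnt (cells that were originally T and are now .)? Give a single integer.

Answer: 12

Derivation:
Step 1: +5 fires, +2 burnt (F count now 5)
Step 2: +5 fires, +5 burnt (F count now 5)
Step 3: +1 fires, +5 burnt (F count now 1)
Step 4: +1 fires, +1 burnt (F count now 1)
Step 5: +0 fires, +1 burnt (F count now 0)
Fire out after step 5
Initially T: 14, now '.': 23
Total burnt (originally-T cells now '.'): 12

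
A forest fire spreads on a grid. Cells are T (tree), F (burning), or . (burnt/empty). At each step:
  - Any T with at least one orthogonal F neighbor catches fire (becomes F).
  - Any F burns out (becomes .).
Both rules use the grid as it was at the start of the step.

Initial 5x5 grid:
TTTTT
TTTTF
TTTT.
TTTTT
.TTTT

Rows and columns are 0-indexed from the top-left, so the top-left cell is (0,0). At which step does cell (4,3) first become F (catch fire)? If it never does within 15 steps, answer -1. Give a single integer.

Step 1: cell (4,3)='T' (+2 fires, +1 burnt)
Step 2: cell (4,3)='T' (+3 fires, +2 burnt)
Step 3: cell (4,3)='T' (+4 fires, +3 burnt)
Step 4: cell (4,3)='F' (+6 fires, +4 burnt)
  -> target ignites at step 4
Step 5: cell (4,3)='.' (+5 fires, +6 burnt)
Step 6: cell (4,3)='.' (+2 fires, +5 burnt)
Step 7: cell (4,3)='.' (+0 fires, +2 burnt)
  fire out at step 7

4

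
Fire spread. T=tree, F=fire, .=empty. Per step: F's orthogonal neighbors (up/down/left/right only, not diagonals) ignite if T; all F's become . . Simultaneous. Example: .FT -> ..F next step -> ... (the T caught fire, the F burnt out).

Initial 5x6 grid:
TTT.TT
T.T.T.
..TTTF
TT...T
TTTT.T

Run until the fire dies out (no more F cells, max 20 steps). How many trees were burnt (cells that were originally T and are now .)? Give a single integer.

Answer: 13

Derivation:
Step 1: +2 fires, +1 burnt (F count now 2)
Step 2: +3 fires, +2 burnt (F count now 3)
Step 3: +2 fires, +3 burnt (F count now 2)
Step 4: +2 fires, +2 burnt (F count now 2)
Step 5: +1 fires, +2 burnt (F count now 1)
Step 6: +1 fires, +1 burnt (F count now 1)
Step 7: +1 fires, +1 burnt (F count now 1)
Step 8: +1 fires, +1 burnt (F count now 1)
Step 9: +0 fires, +1 burnt (F count now 0)
Fire out after step 9
Initially T: 19, now '.': 24
Total burnt (originally-T cells now '.'): 13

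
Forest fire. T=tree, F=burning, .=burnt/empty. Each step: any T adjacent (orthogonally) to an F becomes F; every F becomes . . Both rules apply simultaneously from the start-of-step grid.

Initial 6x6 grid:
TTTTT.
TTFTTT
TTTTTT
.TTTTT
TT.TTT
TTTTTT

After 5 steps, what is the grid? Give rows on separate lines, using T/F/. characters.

Step 1: 4 trees catch fire, 1 burn out
  TTFTT.
  TF.FTT
  TTFTTT
  .TTTTT
  TT.TTT
  TTTTTT
Step 2: 7 trees catch fire, 4 burn out
  TF.FT.
  F...FT
  TF.FTT
  .TFTTT
  TT.TTT
  TTTTTT
Step 3: 7 trees catch fire, 7 burn out
  F...F.
  .....F
  F...FT
  .F.FTT
  TT.TTT
  TTTTTT
Step 4: 4 trees catch fire, 7 burn out
  ......
  ......
  .....F
  ....FT
  TF.FTT
  TTTTTT
Step 5: 5 trees catch fire, 4 burn out
  ......
  ......
  ......
  .....F
  F...FT
  TFTFTT

......
......
......
.....F
F...FT
TFTFTT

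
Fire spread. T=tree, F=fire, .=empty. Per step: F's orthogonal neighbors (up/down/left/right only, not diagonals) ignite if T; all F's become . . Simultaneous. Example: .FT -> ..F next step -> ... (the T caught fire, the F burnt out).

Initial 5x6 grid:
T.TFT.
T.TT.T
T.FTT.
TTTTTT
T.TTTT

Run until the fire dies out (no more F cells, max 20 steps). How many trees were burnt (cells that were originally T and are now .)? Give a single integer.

Answer: 20

Derivation:
Step 1: +6 fires, +2 burnt (F count now 6)
Step 2: +4 fires, +6 burnt (F count now 4)
Step 3: +3 fires, +4 burnt (F count now 3)
Step 4: +4 fires, +3 burnt (F count now 4)
Step 5: +2 fires, +4 burnt (F count now 2)
Step 6: +1 fires, +2 burnt (F count now 1)
Step 7: +0 fires, +1 burnt (F count now 0)
Fire out after step 7
Initially T: 21, now '.': 29
Total burnt (originally-T cells now '.'): 20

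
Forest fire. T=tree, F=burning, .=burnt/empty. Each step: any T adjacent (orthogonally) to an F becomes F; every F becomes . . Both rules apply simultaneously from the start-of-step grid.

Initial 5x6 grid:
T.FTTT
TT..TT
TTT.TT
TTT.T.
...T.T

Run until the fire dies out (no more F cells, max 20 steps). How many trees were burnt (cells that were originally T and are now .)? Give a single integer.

Answer: 8

Derivation:
Step 1: +1 fires, +1 burnt (F count now 1)
Step 2: +1 fires, +1 burnt (F count now 1)
Step 3: +2 fires, +1 burnt (F count now 2)
Step 4: +2 fires, +2 burnt (F count now 2)
Step 5: +2 fires, +2 burnt (F count now 2)
Step 6: +0 fires, +2 burnt (F count now 0)
Fire out after step 6
Initially T: 19, now '.': 19
Total burnt (originally-T cells now '.'): 8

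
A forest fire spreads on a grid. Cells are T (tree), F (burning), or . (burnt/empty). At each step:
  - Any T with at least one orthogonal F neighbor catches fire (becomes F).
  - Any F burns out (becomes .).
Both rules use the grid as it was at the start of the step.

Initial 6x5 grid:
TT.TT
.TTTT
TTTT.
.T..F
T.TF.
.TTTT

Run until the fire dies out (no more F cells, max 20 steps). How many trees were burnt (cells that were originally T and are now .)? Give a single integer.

Answer: 5

Derivation:
Step 1: +2 fires, +2 burnt (F count now 2)
Step 2: +2 fires, +2 burnt (F count now 2)
Step 3: +1 fires, +2 burnt (F count now 1)
Step 4: +0 fires, +1 burnt (F count now 0)
Fire out after step 4
Initially T: 19, now '.': 16
Total burnt (originally-T cells now '.'): 5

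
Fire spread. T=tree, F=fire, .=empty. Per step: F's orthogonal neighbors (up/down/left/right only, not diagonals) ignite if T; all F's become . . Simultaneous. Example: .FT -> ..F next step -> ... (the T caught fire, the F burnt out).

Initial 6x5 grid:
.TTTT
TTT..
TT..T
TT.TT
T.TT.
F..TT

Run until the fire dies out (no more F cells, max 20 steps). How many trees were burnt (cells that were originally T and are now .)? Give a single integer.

Step 1: +1 fires, +1 burnt (F count now 1)
Step 2: +1 fires, +1 burnt (F count now 1)
Step 3: +2 fires, +1 burnt (F count now 2)
Step 4: +2 fires, +2 burnt (F count now 2)
Step 5: +1 fires, +2 burnt (F count now 1)
Step 6: +2 fires, +1 burnt (F count now 2)
Step 7: +1 fires, +2 burnt (F count now 1)
Step 8: +1 fires, +1 burnt (F count now 1)
Step 9: +1 fires, +1 burnt (F count now 1)
Step 10: +0 fires, +1 burnt (F count now 0)
Fire out after step 10
Initially T: 19, now '.': 23
Total burnt (originally-T cells now '.'): 12

Answer: 12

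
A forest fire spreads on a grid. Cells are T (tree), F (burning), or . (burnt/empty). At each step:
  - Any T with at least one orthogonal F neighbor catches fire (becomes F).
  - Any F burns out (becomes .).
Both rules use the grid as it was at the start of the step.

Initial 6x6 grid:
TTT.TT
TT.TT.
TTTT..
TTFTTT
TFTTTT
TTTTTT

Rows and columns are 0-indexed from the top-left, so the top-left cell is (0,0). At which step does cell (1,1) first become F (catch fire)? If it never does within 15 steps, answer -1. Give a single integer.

Step 1: cell (1,1)='T' (+6 fires, +2 burnt)
Step 2: cell (1,1)='T' (+7 fires, +6 burnt)
Step 3: cell (1,1)='F' (+6 fires, +7 burnt)
  -> target ignites at step 3
Step 4: cell (1,1)='.' (+5 fires, +6 burnt)
Step 5: cell (1,1)='.' (+4 fires, +5 burnt)
Step 6: cell (1,1)='.' (+1 fires, +4 burnt)
Step 7: cell (1,1)='.' (+0 fires, +1 burnt)
  fire out at step 7

3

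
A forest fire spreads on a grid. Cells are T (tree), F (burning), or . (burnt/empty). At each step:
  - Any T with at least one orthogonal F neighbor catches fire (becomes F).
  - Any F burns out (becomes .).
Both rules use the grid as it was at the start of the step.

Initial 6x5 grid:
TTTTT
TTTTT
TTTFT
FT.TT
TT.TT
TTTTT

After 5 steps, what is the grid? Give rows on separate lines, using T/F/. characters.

Step 1: 7 trees catch fire, 2 burn out
  TTTTT
  TTTFT
  FTF.F
  .F.FT
  FT.TT
  TTTTT
Step 2: 9 trees catch fire, 7 burn out
  TTTFT
  FTF.F
  .F...
  ....F
  .F.FT
  FTTTT
Step 3: 7 trees catch fire, 9 burn out
  FTF.F
  .F...
  .....
  .....
  ....F
  .FTFT
Step 4: 3 trees catch fire, 7 burn out
  .F...
  .....
  .....
  .....
  .....
  ..F.F
Step 5: 0 trees catch fire, 3 burn out
  .....
  .....
  .....
  .....
  .....
  .....

.....
.....
.....
.....
.....
.....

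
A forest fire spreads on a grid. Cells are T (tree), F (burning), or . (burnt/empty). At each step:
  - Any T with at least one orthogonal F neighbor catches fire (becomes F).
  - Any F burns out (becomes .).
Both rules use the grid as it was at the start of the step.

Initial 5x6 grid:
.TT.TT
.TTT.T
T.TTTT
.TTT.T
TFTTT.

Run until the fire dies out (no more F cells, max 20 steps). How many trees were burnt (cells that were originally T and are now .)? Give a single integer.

Answer: 20

Derivation:
Step 1: +3 fires, +1 burnt (F count now 3)
Step 2: +2 fires, +3 burnt (F count now 2)
Step 3: +3 fires, +2 burnt (F count now 3)
Step 4: +2 fires, +3 burnt (F count now 2)
Step 5: +4 fires, +2 burnt (F count now 4)
Step 6: +2 fires, +4 burnt (F count now 2)
Step 7: +2 fires, +2 burnt (F count now 2)
Step 8: +1 fires, +2 burnt (F count now 1)
Step 9: +1 fires, +1 burnt (F count now 1)
Step 10: +0 fires, +1 burnt (F count now 0)
Fire out after step 10
Initially T: 21, now '.': 29
Total burnt (originally-T cells now '.'): 20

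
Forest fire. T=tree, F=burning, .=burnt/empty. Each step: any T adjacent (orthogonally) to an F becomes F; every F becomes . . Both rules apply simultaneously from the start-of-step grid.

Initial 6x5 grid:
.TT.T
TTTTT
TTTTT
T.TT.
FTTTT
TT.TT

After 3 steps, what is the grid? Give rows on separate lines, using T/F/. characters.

Step 1: 3 trees catch fire, 1 burn out
  .TT.T
  TTTTT
  TTTTT
  F.TT.
  .FTTT
  FT.TT
Step 2: 3 trees catch fire, 3 burn out
  .TT.T
  TTTTT
  FTTTT
  ..TT.
  ..FTT
  .F.TT
Step 3: 4 trees catch fire, 3 burn out
  .TT.T
  FTTTT
  .FTTT
  ..FT.
  ...FT
  ...TT

.TT.T
FTTTT
.FTTT
..FT.
...FT
...TT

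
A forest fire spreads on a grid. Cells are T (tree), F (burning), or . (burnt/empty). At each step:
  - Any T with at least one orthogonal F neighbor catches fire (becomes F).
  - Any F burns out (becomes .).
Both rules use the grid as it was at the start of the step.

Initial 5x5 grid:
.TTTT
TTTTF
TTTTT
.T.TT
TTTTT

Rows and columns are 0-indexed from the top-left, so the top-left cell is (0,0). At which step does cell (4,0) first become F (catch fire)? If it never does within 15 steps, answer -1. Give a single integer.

Step 1: cell (4,0)='T' (+3 fires, +1 burnt)
Step 2: cell (4,0)='T' (+4 fires, +3 burnt)
Step 3: cell (4,0)='T' (+5 fires, +4 burnt)
Step 4: cell (4,0)='T' (+4 fires, +5 burnt)
Step 5: cell (4,0)='T' (+3 fires, +4 burnt)
Step 6: cell (4,0)='T' (+1 fires, +3 burnt)
Step 7: cell (4,0)='F' (+1 fires, +1 burnt)
  -> target ignites at step 7
Step 8: cell (4,0)='.' (+0 fires, +1 burnt)
  fire out at step 8

7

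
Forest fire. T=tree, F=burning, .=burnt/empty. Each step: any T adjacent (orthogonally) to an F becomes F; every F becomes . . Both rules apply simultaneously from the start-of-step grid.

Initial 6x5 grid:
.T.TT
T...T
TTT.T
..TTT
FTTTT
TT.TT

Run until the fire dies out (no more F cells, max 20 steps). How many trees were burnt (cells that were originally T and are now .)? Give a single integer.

Step 1: +2 fires, +1 burnt (F count now 2)
Step 2: +2 fires, +2 burnt (F count now 2)
Step 3: +2 fires, +2 burnt (F count now 2)
Step 4: +4 fires, +2 burnt (F count now 4)
Step 5: +3 fires, +4 burnt (F count now 3)
Step 6: +2 fires, +3 burnt (F count now 2)
Step 7: +2 fires, +2 burnt (F count now 2)
Step 8: +1 fires, +2 burnt (F count now 1)
Step 9: +1 fires, +1 burnt (F count now 1)
Step 10: +0 fires, +1 burnt (F count now 0)
Fire out after step 10
Initially T: 20, now '.': 29
Total burnt (originally-T cells now '.'): 19

Answer: 19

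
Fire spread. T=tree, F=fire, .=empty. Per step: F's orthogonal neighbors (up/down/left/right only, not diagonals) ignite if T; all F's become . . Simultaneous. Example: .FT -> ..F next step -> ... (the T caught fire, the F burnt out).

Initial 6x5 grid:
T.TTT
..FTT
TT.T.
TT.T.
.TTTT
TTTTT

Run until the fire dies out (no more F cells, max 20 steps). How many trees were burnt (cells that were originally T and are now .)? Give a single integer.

Step 1: +2 fires, +1 burnt (F count now 2)
Step 2: +3 fires, +2 burnt (F count now 3)
Step 3: +2 fires, +3 burnt (F count now 2)
Step 4: +1 fires, +2 burnt (F count now 1)
Step 5: +3 fires, +1 burnt (F count now 3)
Step 6: +3 fires, +3 burnt (F count now 3)
Step 7: +2 fires, +3 burnt (F count now 2)
Step 8: +3 fires, +2 burnt (F count now 3)
Step 9: +1 fires, +3 burnt (F count now 1)
Step 10: +0 fires, +1 burnt (F count now 0)
Fire out after step 10
Initially T: 21, now '.': 29
Total burnt (originally-T cells now '.'): 20

Answer: 20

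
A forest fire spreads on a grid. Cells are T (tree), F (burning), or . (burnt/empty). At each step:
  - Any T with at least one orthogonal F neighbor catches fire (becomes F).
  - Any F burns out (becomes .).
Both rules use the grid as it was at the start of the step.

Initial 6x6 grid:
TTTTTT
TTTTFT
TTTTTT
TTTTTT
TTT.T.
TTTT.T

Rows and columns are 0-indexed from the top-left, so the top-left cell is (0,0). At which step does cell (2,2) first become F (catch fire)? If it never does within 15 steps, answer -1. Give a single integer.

Step 1: cell (2,2)='T' (+4 fires, +1 burnt)
Step 2: cell (2,2)='T' (+6 fires, +4 burnt)
Step 3: cell (2,2)='F' (+6 fires, +6 burnt)
  -> target ignites at step 3
Step 4: cell (2,2)='.' (+4 fires, +6 burnt)
Step 5: cell (2,2)='.' (+4 fires, +4 burnt)
Step 6: cell (2,2)='.' (+3 fires, +4 burnt)
Step 7: cell (2,2)='.' (+3 fires, +3 burnt)
Step 8: cell (2,2)='.' (+1 fires, +3 burnt)
Step 9: cell (2,2)='.' (+0 fires, +1 burnt)
  fire out at step 9

3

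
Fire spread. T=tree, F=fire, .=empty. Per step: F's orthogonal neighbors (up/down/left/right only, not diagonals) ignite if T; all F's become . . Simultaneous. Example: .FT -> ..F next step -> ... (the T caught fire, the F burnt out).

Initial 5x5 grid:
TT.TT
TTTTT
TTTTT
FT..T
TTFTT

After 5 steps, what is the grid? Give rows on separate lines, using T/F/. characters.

Step 1: 5 trees catch fire, 2 burn out
  TT.TT
  TTTTT
  FTTTT
  .F..T
  FF.FT
Step 2: 3 trees catch fire, 5 burn out
  TT.TT
  FTTTT
  .FTTT
  ....T
  ....F
Step 3: 4 trees catch fire, 3 burn out
  FT.TT
  .FTTT
  ..FTT
  ....F
  .....
Step 4: 4 trees catch fire, 4 burn out
  .F.TT
  ..FTT
  ...FF
  .....
  .....
Step 5: 2 trees catch fire, 4 burn out
  ...TT
  ...FF
  .....
  .....
  .....

...TT
...FF
.....
.....
.....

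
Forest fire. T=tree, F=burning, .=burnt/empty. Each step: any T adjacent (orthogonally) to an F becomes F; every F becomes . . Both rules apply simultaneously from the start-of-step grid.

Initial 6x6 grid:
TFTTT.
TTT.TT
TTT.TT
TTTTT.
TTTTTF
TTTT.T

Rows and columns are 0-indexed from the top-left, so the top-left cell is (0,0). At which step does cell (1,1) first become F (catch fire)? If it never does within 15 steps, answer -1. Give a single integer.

Step 1: cell (1,1)='F' (+5 fires, +2 burnt)
  -> target ignites at step 1
Step 2: cell (1,1)='.' (+6 fires, +5 burnt)
Step 3: cell (1,1)='.' (+8 fires, +6 burnt)
Step 4: cell (1,1)='.' (+6 fires, +8 burnt)
Step 5: cell (1,1)='.' (+3 fires, +6 burnt)
Step 6: cell (1,1)='.' (+1 fires, +3 burnt)
Step 7: cell (1,1)='.' (+0 fires, +1 burnt)
  fire out at step 7

1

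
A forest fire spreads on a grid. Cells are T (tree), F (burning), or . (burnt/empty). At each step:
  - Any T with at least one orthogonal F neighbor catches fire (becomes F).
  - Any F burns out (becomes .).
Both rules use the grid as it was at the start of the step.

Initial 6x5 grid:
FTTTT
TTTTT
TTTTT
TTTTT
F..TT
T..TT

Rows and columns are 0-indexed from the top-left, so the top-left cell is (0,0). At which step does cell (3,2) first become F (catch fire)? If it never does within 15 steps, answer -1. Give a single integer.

Step 1: cell (3,2)='T' (+4 fires, +2 burnt)
Step 2: cell (3,2)='T' (+4 fires, +4 burnt)
Step 3: cell (3,2)='F' (+4 fires, +4 burnt)
  -> target ignites at step 3
Step 4: cell (3,2)='.' (+4 fires, +4 burnt)
Step 5: cell (3,2)='.' (+4 fires, +4 burnt)
Step 6: cell (3,2)='.' (+3 fires, +4 burnt)
Step 7: cell (3,2)='.' (+1 fires, +3 burnt)
Step 8: cell (3,2)='.' (+0 fires, +1 burnt)
  fire out at step 8

3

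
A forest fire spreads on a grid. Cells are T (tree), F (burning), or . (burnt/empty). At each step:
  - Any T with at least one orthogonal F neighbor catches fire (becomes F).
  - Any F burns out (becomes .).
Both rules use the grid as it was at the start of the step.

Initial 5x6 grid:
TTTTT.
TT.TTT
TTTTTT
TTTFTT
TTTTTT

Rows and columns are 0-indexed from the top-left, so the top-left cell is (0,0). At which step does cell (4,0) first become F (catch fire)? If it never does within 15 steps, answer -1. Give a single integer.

Step 1: cell (4,0)='T' (+4 fires, +1 burnt)
Step 2: cell (4,0)='T' (+7 fires, +4 burnt)
Step 3: cell (4,0)='T' (+7 fires, +7 burnt)
Step 4: cell (4,0)='F' (+6 fires, +7 burnt)
  -> target ignites at step 4
Step 5: cell (4,0)='.' (+2 fires, +6 burnt)
Step 6: cell (4,0)='.' (+1 fires, +2 burnt)
Step 7: cell (4,0)='.' (+0 fires, +1 burnt)
  fire out at step 7

4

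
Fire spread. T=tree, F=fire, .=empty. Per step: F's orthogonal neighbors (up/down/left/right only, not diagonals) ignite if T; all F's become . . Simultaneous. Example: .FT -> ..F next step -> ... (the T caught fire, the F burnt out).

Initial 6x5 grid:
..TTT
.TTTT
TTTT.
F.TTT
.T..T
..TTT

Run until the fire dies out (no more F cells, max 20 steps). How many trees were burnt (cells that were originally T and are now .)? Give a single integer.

Step 1: +1 fires, +1 burnt (F count now 1)
Step 2: +1 fires, +1 burnt (F count now 1)
Step 3: +2 fires, +1 burnt (F count now 2)
Step 4: +3 fires, +2 burnt (F count now 3)
Step 5: +3 fires, +3 burnt (F count now 3)
Step 6: +3 fires, +3 burnt (F count now 3)
Step 7: +2 fires, +3 burnt (F count now 2)
Step 8: +1 fires, +2 burnt (F count now 1)
Step 9: +1 fires, +1 burnt (F count now 1)
Step 10: +1 fires, +1 burnt (F count now 1)
Step 11: +0 fires, +1 burnt (F count now 0)
Fire out after step 11
Initially T: 19, now '.': 29
Total burnt (originally-T cells now '.'): 18

Answer: 18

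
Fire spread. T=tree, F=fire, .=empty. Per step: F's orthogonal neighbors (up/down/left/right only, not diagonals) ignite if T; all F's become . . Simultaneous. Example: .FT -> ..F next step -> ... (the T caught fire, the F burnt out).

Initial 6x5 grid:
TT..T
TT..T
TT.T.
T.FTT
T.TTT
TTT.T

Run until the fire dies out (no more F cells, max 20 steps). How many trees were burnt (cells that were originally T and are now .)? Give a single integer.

Step 1: +2 fires, +1 burnt (F count now 2)
Step 2: +4 fires, +2 burnt (F count now 4)
Step 3: +2 fires, +4 burnt (F count now 2)
Step 4: +2 fires, +2 burnt (F count now 2)
Step 5: +1 fires, +2 burnt (F count now 1)
Step 6: +1 fires, +1 burnt (F count now 1)
Step 7: +1 fires, +1 burnt (F count now 1)
Step 8: +2 fires, +1 burnt (F count now 2)
Step 9: +2 fires, +2 burnt (F count now 2)
Step 10: +1 fires, +2 burnt (F count now 1)
Step 11: +0 fires, +1 burnt (F count now 0)
Fire out after step 11
Initially T: 20, now '.': 28
Total burnt (originally-T cells now '.'): 18

Answer: 18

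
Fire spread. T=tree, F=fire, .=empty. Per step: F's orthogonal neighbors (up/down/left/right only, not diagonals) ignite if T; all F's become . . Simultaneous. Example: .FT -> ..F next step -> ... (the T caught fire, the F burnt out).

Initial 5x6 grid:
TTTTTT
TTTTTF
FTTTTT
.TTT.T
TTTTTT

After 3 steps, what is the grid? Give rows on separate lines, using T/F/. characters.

Step 1: 5 trees catch fire, 2 burn out
  TTTTTF
  FTTTF.
  .FTTTF
  .TTT.T
  TTTTTT
Step 2: 8 trees catch fire, 5 burn out
  FTTTF.
  .FTF..
  ..FTF.
  .FTT.F
  TTTTTT
Step 3: 7 trees catch fire, 8 burn out
  .FTF..
  ..F...
  ...F..
  ..FT..
  TFTTTF

.FTF..
..F...
...F..
..FT..
TFTTTF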